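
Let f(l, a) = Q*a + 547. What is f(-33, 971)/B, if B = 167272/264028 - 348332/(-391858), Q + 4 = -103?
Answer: -222765507789175/3281589014 ≈ -67883.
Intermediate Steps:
Q = -107 (Q = -4 - 103 = -107)
f(l, a) = 547 - 107*a (f(l, a) = -107*a + 547 = 547 - 107*a)
B = 19689534084/12932685503 (B = 167272*(1/264028) - 348332*(-1/391858) = 41818/66007 + 174166/195929 = 19689534084/12932685503 ≈ 1.5225)
f(-33, 971)/B = (547 - 107*971)/(19689534084/12932685503) = (547 - 103897)*(12932685503/19689534084) = -103350*12932685503/19689534084 = -222765507789175/3281589014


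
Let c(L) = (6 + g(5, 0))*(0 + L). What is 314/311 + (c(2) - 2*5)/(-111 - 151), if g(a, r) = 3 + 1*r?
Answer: 39890/40741 ≈ 0.97911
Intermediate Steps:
g(a, r) = 3 + r
c(L) = 9*L (c(L) = (6 + (3 + 0))*(0 + L) = (6 + 3)*L = 9*L)
314/311 + (c(2) - 2*5)/(-111 - 151) = 314/311 + (9*2 - 2*5)/(-111 - 151) = 314*(1/311) + (18 - 10)/(-262) = 314/311 + 8*(-1/262) = 314/311 - 4/131 = 39890/40741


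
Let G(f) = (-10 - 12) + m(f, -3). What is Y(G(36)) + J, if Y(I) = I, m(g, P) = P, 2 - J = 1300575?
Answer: -1300598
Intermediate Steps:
J = -1300573 (J = 2 - 1*1300575 = 2 - 1300575 = -1300573)
G(f) = -25 (G(f) = (-10 - 12) - 3 = -22 - 3 = -25)
Y(G(36)) + J = -25 - 1300573 = -1300598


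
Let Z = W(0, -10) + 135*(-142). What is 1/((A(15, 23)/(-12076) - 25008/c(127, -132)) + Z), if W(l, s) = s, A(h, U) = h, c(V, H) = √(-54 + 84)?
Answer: -13985076424100/253033457978314181 + 607818506368*√30/253033457978314181 ≈ -4.2113e-5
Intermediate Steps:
c(V, H) = √30
Z = -19180 (Z = -10 + 135*(-142) = -10 - 19170 = -19180)
1/((A(15, 23)/(-12076) - 25008/c(127, -132)) + Z) = 1/((15/(-12076) - 25008*√30/30) - 19180) = 1/((15*(-1/12076) - 4168*√30/5) - 19180) = 1/((-15/12076 - 4168*√30/5) - 19180) = 1/(-231617695/12076 - 4168*√30/5)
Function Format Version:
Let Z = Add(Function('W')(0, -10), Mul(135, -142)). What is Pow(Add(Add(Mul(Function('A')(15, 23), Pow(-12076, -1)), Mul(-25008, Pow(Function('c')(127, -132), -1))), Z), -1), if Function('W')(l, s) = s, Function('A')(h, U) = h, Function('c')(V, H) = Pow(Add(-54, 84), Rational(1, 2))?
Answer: Add(Rational(-13985076424100, 253033457978314181), Mul(Rational(607818506368, 253033457978314181), Pow(30, Rational(1, 2)))) ≈ -4.2113e-5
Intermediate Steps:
Function('c')(V, H) = Pow(30, Rational(1, 2))
Z = -19180 (Z = Add(-10, Mul(135, -142)) = Add(-10, -19170) = -19180)
Pow(Add(Add(Mul(Function('A')(15, 23), Pow(-12076, -1)), Mul(-25008, Pow(Function('c')(127, -132), -1))), Z), -1) = Pow(Add(Add(Mul(15, Pow(-12076, -1)), Mul(-25008, Pow(Pow(30, Rational(1, 2)), -1))), -19180), -1) = Pow(Add(Add(Mul(15, Rational(-1, 12076)), Mul(-25008, Mul(Rational(1, 30), Pow(30, Rational(1, 2))))), -19180), -1) = Pow(Add(Add(Rational(-15, 12076), Mul(Rational(-4168, 5), Pow(30, Rational(1, 2)))), -19180), -1) = Pow(Add(Rational(-231617695, 12076), Mul(Rational(-4168, 5), Pow(30, Rational(1, 2)))), -1)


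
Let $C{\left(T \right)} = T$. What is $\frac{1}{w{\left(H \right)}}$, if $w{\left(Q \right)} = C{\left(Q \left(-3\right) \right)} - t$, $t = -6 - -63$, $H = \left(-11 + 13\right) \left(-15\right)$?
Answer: $\frac{1}{33} \approx 0.030303$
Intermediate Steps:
$H = -30$ ($H = 2 \left(-15\right) = -30$)
$t = 57$ ($t = -6 + 63 = 57$)
$w{\left(Q \right)} = -57 - 3 Q$ ($w{\left(Q \right)} = Q \left(-3\right) - 57 = - 3 Q - 57 = -57 - 3 Q$)
$\frac{1}{w{\left(H \right)}} = \frac{1}{-57 - -90} = \frac{1}{-57 + 90} = \frac{1}{33}$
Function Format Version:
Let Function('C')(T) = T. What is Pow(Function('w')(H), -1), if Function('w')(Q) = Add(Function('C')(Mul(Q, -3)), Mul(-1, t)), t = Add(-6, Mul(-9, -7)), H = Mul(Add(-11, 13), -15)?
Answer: Rational(1, 33) ≈ 0.030303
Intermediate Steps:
H = -30 (H = Mul(2, -15) = -30)
t = 57 (t = Add(-6, 63) = 57)
Function('w')(Q) = Add(-57, Mul(-3, Q)) (Function('w')(Q) = Add(Mul(Q, -3), Mul(-1, 57)) = Add(Mul(-3, Q), -57) = Add(-57, Mul(-3, Q)))
Pow(Function('w')(H), -1) = Pow(Add(-57, Mul(-3, -30)), -1) = Pow(Add(-57, 90), -1) = Pow(33, -1) = Rational(1, 33)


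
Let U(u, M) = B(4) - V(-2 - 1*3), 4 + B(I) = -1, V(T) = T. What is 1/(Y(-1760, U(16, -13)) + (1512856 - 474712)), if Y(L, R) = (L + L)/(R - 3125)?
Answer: 625/648840704 ≈ 9.6326e-7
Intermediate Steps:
B(I) = -5 (B(I) = -4 - 1 = -5)
U(u, M) = 0 (U(u, M) = -5 - (-2 - 1*3) = -5 - (-2 - 3) = -5 - 1*(-5) = -5 + 5 = 0)
Y(L, R) = 2*L/(-3125 + R) (Y(L, R) = (2*L)/(-3125 + R) = 2*L/(-3125 + R))
1/(Y(-1760, U(16, -13)) + (1512856 - 474712)) = 1/(2*(-1760)/(-3125 + 0) + (1512856 - 474712)) = 1/(2*(-1760)/(-3125) + 1038144) = 1/(2*(-1760)*(-1/3125) + 1038144) = 1/(704/625 + 1038144) = 1/(648840704/625) = 625/648840704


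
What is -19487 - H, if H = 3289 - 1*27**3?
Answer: -3093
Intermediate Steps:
H = -16394 (H = 3289 - 1*19683 = 3289 - 19683 = -16394)
-19487 - H = -19487 - 1*(-16394) = -19487 + 16394 = -3093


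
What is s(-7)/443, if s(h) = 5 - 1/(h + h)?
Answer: 71/6202 ≈ 0.011448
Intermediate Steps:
s(h) = 5 - 1/(2*h)
s(-7)/443 = (5 - 1/2/(-7))/443 = (5 - 1/2*(-1/7))*(1/443) = (5 + 1/14)*(1/443) = (71/14)*(1/443) = 71/6202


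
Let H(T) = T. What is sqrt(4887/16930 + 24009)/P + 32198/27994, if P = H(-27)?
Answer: 16099/13997 - sqrt(6881659961010)/457110 ≈ -4.5887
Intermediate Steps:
P = -27
sqrt(4887/16930 + 24009)/P + 32198/27994 = sqrt(4887/16930 + 24009)/(-27) + 32198/27994 = sqrt(4887*(1/16930) + 24009)*(-1/27) + 32198*(1/27994) = sqrt(4887/16930 + 24009)*(-1/27) + 16099/13997 = sqrt(406477257/16930)*(-1/27) + 16099/13997 = (sqrt(6881659961010)/16930)*(-1/27) + 16099/13997 = -sqrt(6881659961010)/457110 + 16099/13997 = 16099/13997 - sqrt(6881659961010)/457110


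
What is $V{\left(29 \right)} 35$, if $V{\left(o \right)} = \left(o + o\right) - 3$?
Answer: $1925$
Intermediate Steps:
$V{\left(o \right)} = -3 + 2 o$ ($V{\left(o \right)} = 2 o - 3 = -3 + 2 o$)
$V{\left(29 \right)} 35 = \left(-3 + 2 \cdot 29\right) 35 = \left(-3 + 58\right) 35 = 55 \cdot 35 = 1925$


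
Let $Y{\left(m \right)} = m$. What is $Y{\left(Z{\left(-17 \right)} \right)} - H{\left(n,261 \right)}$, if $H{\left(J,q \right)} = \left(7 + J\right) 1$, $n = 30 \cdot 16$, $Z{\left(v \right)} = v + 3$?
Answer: $-501$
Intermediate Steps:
$Z{\left(v \right)} = 3 + v$
$n = 480$
$H{\left(J,q \right)} = 7 + J$
$Y{\left(Z{\left(-17 \right)} \right)} - H{\left(n,261 \right)} = \left(3 - 17\right) - \left(7 + 480\right) = -14 - 487 = -501$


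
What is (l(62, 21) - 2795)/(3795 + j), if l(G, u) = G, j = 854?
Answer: -2733/4649 ≈ -0.58787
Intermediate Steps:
(l(62, 21) - 2795)/(3795 + j) = (62 - 2795)/(3795 + 854) = -2733/4649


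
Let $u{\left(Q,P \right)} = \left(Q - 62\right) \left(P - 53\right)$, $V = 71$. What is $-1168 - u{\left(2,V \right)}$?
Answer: $-88$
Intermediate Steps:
$u{\left(Q,P \right)} = \left(-62 + Q\right) \left(-53 + P\right)$
$-1168 - u{\left(2,V \right)} = -1168 - \left(3286 - 4402 - 106 + 71 \cdot 2\right) = -1168 - \left(3286 - 4402 - 106 + 142\right) = -1168 - -1080 = -1168 + 1080 = -88$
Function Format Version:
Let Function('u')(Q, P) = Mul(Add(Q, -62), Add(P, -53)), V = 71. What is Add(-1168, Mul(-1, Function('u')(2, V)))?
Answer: -88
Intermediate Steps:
Function('u')(Q, P) = Mul(Add(-62, Q), Add(-53, P))
Add(-1168, Mul(-1, Function('u')(2, V))) = Add(-1168, Mul(-1, Add(3286, Mul(-62, 71), Mul(-53, 2), Mul(71, 2)))) = Add(-1168, Mul(-1, Add(3286, -4402, -106, 142))) = Add(-1168, Mul(-1, -1080)) = Add(-1168, 1080) = -88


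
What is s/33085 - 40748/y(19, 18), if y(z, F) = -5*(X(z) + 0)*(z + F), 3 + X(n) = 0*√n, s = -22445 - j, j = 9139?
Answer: -54627068/734487 ≈ -74.375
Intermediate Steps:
s = -31584 (s = -22445 - 1*9139 = -22445 - 9139 = -31584)
X(n) = -3 (X(n) = -3 + 0*√n = -3 + 0 = -3)
y(z, F) = 15*F + 15*z (y(z, F) = -5*(-3 + 0)*(z + F) = -(-15)*(F + z) = -5*(-3*F - 3*z) = 15*F + 15*z)
s/33085 - 40748/y(19, 18) = -31584/33085 - 40748/(15*18 + 15*19) = -31584*1/33085 - 40748/(270 + 285) = -31584/33085 - 40748/555 = -54627068/734487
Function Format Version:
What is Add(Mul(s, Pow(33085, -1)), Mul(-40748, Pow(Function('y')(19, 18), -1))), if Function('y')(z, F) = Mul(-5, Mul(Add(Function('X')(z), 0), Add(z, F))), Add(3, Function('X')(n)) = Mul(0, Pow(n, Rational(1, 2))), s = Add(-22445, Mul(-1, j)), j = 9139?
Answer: Rational(-54627068, 734487) ≈ -74.375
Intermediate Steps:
s = -31584 (s = Add(-22445, Mul(-1, 9139)) = Add(-22445, -9139) = -31584)
Function('X')(n) = -3 (Function('X')(n) = Add(-3, Mul(0, Pow(n, Rational(1, 2)))) = Add(-3, 0) = -3)
Function('y')(z, F) = Add(Mul(15, F), Mul(15, z)) (Function('y')(z, F) = Mul(-5, Mul(Add(-3, 0), Add(z, F))) = Mul(-5, Mul(-3, Add(F, z))) = Mul(-5, Add(Mul(-3, F), Mul(-3, z))) = Add(Mul(15, F), Mul(15, z)))
Add(Mul(s, Pow(33085, -1)), Mul(-40748, Pow(Function('y')(19, 18), -1))) = Add(Mul(-31584, Pow(33085, -1)), Mul(-40748, Pow(Add(Mul(15, 18), Mul(15, 19)), -1))) = Add(Mul(-31584, Rational(1, 33085)), Mul(-40748, Pow(Add(270, 285), -1))) = Add(Rational(-31584, 33085), Mul(-40748, Pow(555, -1))) = Add(Rational(-31584, 33085), Mul(-40748, Rational(1, 555))) = Add(Rational(-31584, 33085), Rational(-40748, 555)) = Rational(-54627068, 734487)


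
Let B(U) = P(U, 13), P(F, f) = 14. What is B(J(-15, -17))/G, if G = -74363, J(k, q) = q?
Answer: -14/74363 ≈ -0.00018827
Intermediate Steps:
B(U) = 14
B(J(-15, -17))/G = 14/(-74363) = 14*(-1/74363) = -14/74363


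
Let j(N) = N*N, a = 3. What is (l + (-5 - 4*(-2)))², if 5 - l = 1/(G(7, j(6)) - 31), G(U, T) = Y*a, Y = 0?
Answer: 62001/961 ≈ 64.517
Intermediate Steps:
j(N) = N²
G(U, T) = 0 (G(U, T) = 0*3 = 0)
l = 156/31 (l = 5 - 1/(0 - 31) = 5 - 1/(-31) = 5 - 1*(-1/31) = 5 + 1/31 = 156/31 ≈ 5.0323)
(l + (-5 - 4*(-2)))² = (156/31 + (-5 - 4*(-2)))² = (156/31 + (-5 + 8))² = (156/31 + 3)² = (249/31)² = 62001/961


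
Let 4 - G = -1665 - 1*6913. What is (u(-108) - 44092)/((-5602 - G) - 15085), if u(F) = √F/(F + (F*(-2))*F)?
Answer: 44092/29269 + I*√3/114324714 ≈ 1.5064 + 1.515e-8*I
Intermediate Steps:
G = 8582 (G = 4 - (-1665 - 1*6913) = 4 - (-1665 - 6913) = 4 - 1*(-8578) = 4 + 8578 = 8582)
u(F) = √F/(F - 2*F²) (u(F) = √F/(F + (-2*F)*F) = √F/(F - 2*F²))
(u(-108) - 44092)/((-5602 - G) - 15085) = (-1/(√(-108)*(-1 + 2*(-108))) - 44092)/((-5602 - 1*8582) - 15085) = (-(-I*√3/18)/(-1 - 216) - 44092)/((-5602 - 8582) - 15085) = (-1*(-I*√3/18)/(-217) - 44092)/(-14184 - 15085) = (-1*(-I*√3/18)*(-1/217) - 44092)/(-29269) = (-I*√3/3906 - 44092)*(-1/29269) = (-44092 - I*√3/3906)*(-1/29269) = 44092/29269 + I*√3/114324714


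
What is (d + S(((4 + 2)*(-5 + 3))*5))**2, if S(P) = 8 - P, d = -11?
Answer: 3249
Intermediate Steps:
(d + S(((4 + 2)*(-5 + 3))*5))**2 = (-11 + (8 - (4 + 2)*(-5 + 3)*5))**2 = (-11 + (8 - 6*(-2)*5))**2 = (-11 + (8 - (-12)*5))**2 = (-11 + (8 - 1*(-60)))**2 = (-11 + (8 + 60))**2 = (-11 + 68)**2 = 57**2 = 3249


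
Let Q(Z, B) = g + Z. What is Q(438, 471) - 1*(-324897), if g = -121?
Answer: 325214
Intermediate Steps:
Q(Z, B) = -121 + Z
Q(438, 471) - 1*(-324897) = (-121 + 438) - 1*(-324897) = 317 + 324897 = 325214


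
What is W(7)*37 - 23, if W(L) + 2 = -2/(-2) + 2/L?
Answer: -346/7 ≈ -49.429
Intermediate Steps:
W(L) = -1 + 2/L (W(L) = -2 + (-2/(-2) + 2/L) = -2 + (-2*(-½) + 2/L) = -2 + (1 + 2/L) = -1 + 2/L)
W(7)*37 - 23 = ((2 - 1*7)/7)*37 - 23 = ((2 - 7)/7)*37 - 23 = ((⅐)*(-5))*37 - 23 = -5/7*37 - 23 = -185/7 - 23 = -346/7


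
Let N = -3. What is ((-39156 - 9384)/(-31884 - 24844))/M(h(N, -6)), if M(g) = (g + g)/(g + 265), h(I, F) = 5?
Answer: 327645/14182 ≈ 23.103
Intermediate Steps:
M(g) = 2*g/(265 + g) (M(g) = (2*g)/(265 + g) = 2*g/(265 + g))
((-39156 - 9384)/(-31884 - 24844))/M(h(N, -6)) = ((-39156 - 9384)/(-31884 - 24844))/((2*5/(265 + 5))) = (-48540/(-56728))/((2*5/270)) = (-48540*(-1/56728))/((2*5*(1/270))) = 12135/(14182*(1/27)) = (12135/14182)*27 = 327645/14182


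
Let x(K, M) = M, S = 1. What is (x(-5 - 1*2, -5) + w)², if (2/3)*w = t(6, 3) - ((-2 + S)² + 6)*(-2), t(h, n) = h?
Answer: 625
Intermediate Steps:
w = 30 (w = 3*(6 - ((-2 + 1)² + 6)*(-2))/2 = 3*(6 - ((-1)² + 6)*(-2))/2 = 3*(6 - (1 + 6)*(-2))/2 = 3*(6 - 7*(-2))/2 = 3*(6 - 1*(-14))/2 = 3*(6 + 14)/2 = (3/2)*20 = 30)
(x(-5 - 1*2, -5) + w)² = (-5 + 30)² = 25² = 625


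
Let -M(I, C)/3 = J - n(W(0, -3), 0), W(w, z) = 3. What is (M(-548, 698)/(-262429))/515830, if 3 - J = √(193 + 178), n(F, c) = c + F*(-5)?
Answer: 27/67684375535 - 3*√371/135368751070 ≈ -2.7954e-11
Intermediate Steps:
n(F, c) = c - 5*F
J = 3 - √371 (J = 3 - √(193 + 178) = 3 - √371 ≈ -16.261)
M(I, C) = -54 + 3*√371 (M(I, C) = -3*((3 - √371) - (0 - 5*3)) = -3*((3 - √371) - (0 - 15)) = -3*((3 - √371) - 1*(-15)) = -3*((3 - √371) + 15) = -3*(18 - √371) = -54 + 3*√371)
(M(-548, 698)/(-262429))/515830 = ((-54 + 3*√371)/(-262429))/515830 = ((-54 + 3*√371)*(-1/262429))*(1/515830) = (54/262429 - 3*√371/262429)*(1/515830) = 27/67684375535 - 3*√371/135368751070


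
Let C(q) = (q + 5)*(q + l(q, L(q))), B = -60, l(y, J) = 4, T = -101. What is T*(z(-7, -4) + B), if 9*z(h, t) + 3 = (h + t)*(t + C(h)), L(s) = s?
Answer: 57065/9 ≈ 6340.6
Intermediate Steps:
C(q) = (4 + q)*(5 + q) (C(q) = (q + 5)*(q + 4) = (5 + q)*(4 + q) = (4 + q)*(5 + q))
z(h, t) = -1/3 + (h + t)*(20 + t + h**2 + 9*h)/9 (z(h, t) = -1/3 + ((h + t)*(t + (20 + h**2 + 9*h)))/9 = -1/3 + ((h + t)*(20 + t + h**2 + 9*h))/9 = -1/3 + (h + t)*(20 + t + h**2 + 9*h)/9)
T*(z(-7, -4) + B) = -101*((-1/3 + (1/9)*(-4)**2 + (1/9)*(-7)*(-4) + (1/9)*(-7)*(20 + (-7)**2 + 9*(-7)) + (1/9)*(-4)*(20 + (-7)**2 + 9*(-7))) - 60) = -101*((-1/3 + (1/9)*16 + 28/9 + (1/9)*(-7)*(20 + 49 - 63) + (1/9)*(-4)*(20 + 49 - 63)) - 60) = -101*((-1/3 + 16/9 + 28/9 + (1/9)*(-7)*6 + (1/9)*(-4)*6) - 60) = -101*((-1/3 + 16/9 + 28/9 - 14/3 - 8/3) - 60) = -101*(-25/9 - 60) = -101*(-565/9) = 57065/9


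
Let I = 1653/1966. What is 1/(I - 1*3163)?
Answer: -1966/6216805 ≈ -0.00031624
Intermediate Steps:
I = 1653/1966 (I = 1653*(1/1966) = 1653/1966 ≈ 0.84079)
1/(I - 1*3163) = 1/(1653/1966 - 1*3163) = 1/(1653/1966 - 3163) = 1/(-6216805/1966) = -1966/6216805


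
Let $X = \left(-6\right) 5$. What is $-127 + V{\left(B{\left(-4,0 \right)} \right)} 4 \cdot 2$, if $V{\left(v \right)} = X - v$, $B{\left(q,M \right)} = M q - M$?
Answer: $-367$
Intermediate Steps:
$X = -30$
$B{\left(q,M \right)} = - M + M q$
$V{\left(v \right)} = -30 - v$
$-127 + V{\left(B{\left(-4,0 \right)} \right)} 4 \cdot 2 = -127 + \left(-30 - 0 \left(-1 - 4\right)\right) 4 \cdot 2 = -127 + \left(-30 - 0 \left(-5\right)\right) 8 = -127 + \left(-30 - 0\right) 8 = -127 + \left(-30 + 0\right) 8 = -127 - 240 = -367$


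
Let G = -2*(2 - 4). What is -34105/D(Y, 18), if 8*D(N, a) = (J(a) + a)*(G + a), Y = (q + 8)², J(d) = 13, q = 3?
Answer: -136420/341 ≈ -400.06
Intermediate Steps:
G = 4 (G = -2*(-2) = 4)
Y = 121 (Y = (3 + 8)² = 11² = 121)
D(N, a) = (4 + a)*(13 + a)/8 (D(N, a) = ((13 + a)*(4 + a))/8 = ((4 + a)*(13 + a))/8 = (4 + a)*(13 + a)/8)
-34105/D(Y, 18) = -34105/(13/2 + (⅛)*18² + (17/8)*18) = -34105/(13/2 + (⅛)*324 + 153/4) = -34105/(13/2 + 81/2 + 153/4) = -34105/341/4 = -34105*4/341 = -136420/341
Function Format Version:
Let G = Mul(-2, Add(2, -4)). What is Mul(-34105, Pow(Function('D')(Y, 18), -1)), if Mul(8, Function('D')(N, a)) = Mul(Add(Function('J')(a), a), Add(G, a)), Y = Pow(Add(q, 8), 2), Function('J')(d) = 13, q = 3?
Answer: Rational(-136420, 341) ≈ -400.06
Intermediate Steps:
G = 4 (G = Mul(-2, -2) = 4)
Y = 121 (Y = Pow(Add(3, 8), 2) = Pow(11, 2) = 121)
Function('D')(N, a) = Mul(Rational(1, 8), Add(4, a), Add(13, a)) (Function('D')(N, a) = Mul(Rational(1, 8), Mul(Add(13, a), Add(4, a))) = Mul(Rational(1, 8), Mul(Add(4, a), Add(13, a))) = Mul(Rational(1, 8), Add(4, a), Add(13, a)))
Mul(-34105, Pow(Function('D')(Y, 18), -1)) = Mul(-34105, Pow(Add(Rational(13, 2), Mul(Rational(1, 8), Pow(18, 2)), Mul(Rational(17, 8), 18)), -1)) = Mul(-34105, Pow(Add(Rational(13, 2), Mul(Rational(1, 8), 324), Rational(153, 4)), -1)) = Mul(-34105, Pow(Add(Rational(13, 2), Rational(81, 2), Rational(153, 4)), -1)) = Mul(-34105, Pow(Rational(341, 4), -1)) = Mul(-34105, Rational(4, 341)) = Rational(-136420, 341)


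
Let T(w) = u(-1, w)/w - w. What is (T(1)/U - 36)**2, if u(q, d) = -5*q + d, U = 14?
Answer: 249001/196 ≈ 1270.4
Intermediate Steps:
u(q, d) = d - 5*q
T(w) = -w + (5 + w)/w (T(w) = (w - 5*(-1))/w - w = (w + 5)/w - w = (5 + w)/w - w = -w + (5 + w)/w)
(T(1)/U - 36)**2 = ((1 - 1*1 + 5/1)/14 - 36)**2 = ((1 - 1 + 5*1)*(1/14) - 36)**2 = ((1 - 1 + 5)*(1/14) - 36)**2 = (5*(1/14) - 36)**2 = (5/14 - 36)**2 = (-499/14)**2 = 249001/196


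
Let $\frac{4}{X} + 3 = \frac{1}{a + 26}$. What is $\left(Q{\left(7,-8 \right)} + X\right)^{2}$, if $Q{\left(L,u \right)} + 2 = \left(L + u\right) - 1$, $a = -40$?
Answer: $\frac{51984}{1849} \approx 28.115$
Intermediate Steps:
$Q{\left(L,u \right)} = -3 + L + u$ ($Q{\left(L,u \right)} = -2 - \left(1 - L - u\right) = -2 + \left(-1 + L + u\right) = -3 + L + u$)
$X = - \frac{56}{43}$ ($X = \frac{4}{-3 + \frac{1}{-40 + 26}} = \frac{4}{-3 + \frac{1}{-14}} = \frac{4}{-3 - \frac{1}{14}} = \frac{4}{- \frac{43}{14}} = 4 \left(- \frac{14}{43}\right) = - \frac{56}{43} \approx -1.3023$)
$\left(Q{\left(7,-8 \right)} + X\right)^{2} = \left(\left(-3 + 7 - 8\right) - \frac{56}{43}\right)^{2} = \left(-4 - \frac{56}{43}\right)^{2} = \left(- \frac{228}{43}\right)^{2} = \frac{51984}{1849}$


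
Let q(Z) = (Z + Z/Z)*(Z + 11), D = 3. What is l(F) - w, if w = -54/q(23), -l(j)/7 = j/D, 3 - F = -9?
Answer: -3799/136 ≈ -27.934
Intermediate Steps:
F = 12 (F = 3 - 1*(-9) = 3 + 9 = 12)
l(j) = -7*j/3
q(Z) = (1 + Z)*(11 + Z) (q(Z) = (Z + 1)*(11 + Z) = (1 + Z)*(11 + Z))
w = -9/136 (w = -54/(11 + 23² + 12*23) = -54/(11 + 529 + 276) = -54/816 = -54*1/816 = -9/136 ≈ -0.066176)
l(F) - w = -7/3*12 - 1*(-9/136) = -28 + 9/136 = -3799/136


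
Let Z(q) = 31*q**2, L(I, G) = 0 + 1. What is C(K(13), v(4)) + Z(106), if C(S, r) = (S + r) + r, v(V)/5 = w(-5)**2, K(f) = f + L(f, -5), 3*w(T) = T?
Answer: 3135220/9 ≈ 3.4836e+5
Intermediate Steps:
L(I, G) = 1
w(T) = T/3
K(f) = 1 + f (K(f) = f + 1 = 1 + f)
v(V) = 125/9 (v(V) = 5*((1/3)*(-5))**2 = 5*(-5/3)**2 = 5*(25/9) = 125/9)
C(S, r) = S + 2*r
C(K(13), v(4)) + Z(106) = ((1 + 13) + 2*(125/9)) + 31*106**2 = (14 + 250/9) + 31*11236 = 376/9 + 348316 = 3135220/9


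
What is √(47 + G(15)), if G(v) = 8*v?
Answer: √167 ≈ 12.923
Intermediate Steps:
√(47 + G(15)) = √(47 + 8*15) = √(47 + 120) = √167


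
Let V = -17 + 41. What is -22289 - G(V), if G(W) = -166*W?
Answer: -18305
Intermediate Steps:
V = 24
-22289 - G(V) = -22289 - (-166)*24 = -22289 - 1*(-3984) = -22289 + 3984 = -18305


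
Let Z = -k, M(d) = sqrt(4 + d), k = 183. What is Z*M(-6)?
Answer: -183*I*sqrt(2) ≈ -258.8*I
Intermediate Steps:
Z = -183 (Z = -1*183 = -183)
Z*M(-6) = -183*sqrt(4 - 6) = -183*I*sqrt(2)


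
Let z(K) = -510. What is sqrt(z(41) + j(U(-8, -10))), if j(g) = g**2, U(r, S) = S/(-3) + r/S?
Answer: I*sqrt(110906)/15 ≈ 22.202*I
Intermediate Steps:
U(r, S) = -S/3 + r/S (U(r, S) = S*(-1/3) + r/S = -S/3 + r/S)
sqrt(z(41) + j(U(-8, -10))) = sqrt(-510 + (-1/3*(-10) - 8/(-10))**2) = sqrt(-510 + (10/3 - 8*(-1/10))**2) = sqrt(-510 + (10/3 + 4/5)**2) = sqrt(-510 + (62/15)**2) = sqrt(-510 + 3844/225) = sqrt(-110906/225) = I*sqrt(110906)/15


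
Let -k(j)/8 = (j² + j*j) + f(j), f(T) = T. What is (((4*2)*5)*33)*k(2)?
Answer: -105600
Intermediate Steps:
k(j) = -16*j² - 8*j (k(j) = -8*((j² + j*j) + j) = -8*((j² + j²) + j) = -8*(2*j² + j) = -8*(j + 2*j²) = -16*j² - 8*j)
(((4*2)*5)*33)*k(2) = (((4*2)*5)*33)*(8*2*(-1 - 2*2)) = ((8*5)*33)*(8*2*(-1 - 4)) = (40*33)*(8*2*(-5)) = 1320*(-80) = -105600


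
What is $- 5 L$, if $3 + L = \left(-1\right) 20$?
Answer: $115$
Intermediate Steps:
$L = -23$ ($L = -3 - 20 = -23$)
$- 5 L = \left(-5\right) \left(-23\right) = 115$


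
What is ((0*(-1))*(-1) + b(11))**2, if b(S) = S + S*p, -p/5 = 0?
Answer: 121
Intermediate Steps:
p = 0 (p = -5*0 = 0)
b(S) = S (b(S) = S + S*0 = S + 0 = S)
((0*(-1))*(-1) + b(11))**2 = ((0*(-1))*(-1) + 11)**2 = (0*(-1) + 11)**2 = (0 + 11)**2 = 11**2 = 121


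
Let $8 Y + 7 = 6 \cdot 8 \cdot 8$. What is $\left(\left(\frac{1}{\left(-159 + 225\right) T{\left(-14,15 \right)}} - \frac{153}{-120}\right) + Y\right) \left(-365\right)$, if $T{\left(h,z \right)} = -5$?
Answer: $- \frac{1165883}{66} \approx -17665.0$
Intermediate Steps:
$Y = \frac{377}{8}$ ($Y = - \frac{7}{8} + \frac{6 \cdot 8 \cdot 8}{8} = - \frac{7}{8} + \frac{48 \cdot 8}{8} = - \frac{7}{8} + \frac{1}{8} \cdot 384 = - \frac{7}{8} + 48 = \frac{377}{8} \approx 47.125$)
$\left(\left(\frac{1}{\left(-159 + 225\right) T{\left(-14,15 \right)}} - \frac{153}{-120}\right) + Y\right) \left(-365\right) = \left(\left(\frac{1}{\left(-159 + 225\right) \left(-5\right)} - \frac{153}{-120}\right) + \frac{377}{8}\right) \left(-365\right) = \left(\left(\frac{1}{66} \left(- \frac{1}{5}\right) - - \frac{51}{40}\right) + \frac{377}{8}\right) \left(-365\right) = \left(\left(\frac{1}{66} \left(- \frac{1}{5}\right) + \frac{51}{40}\right) + \frac{377}{8}\right) \left(-365\right) = \left(\left(- \frac{1}{330} + \frac{51}{40}\right) + \frac{377}{8}\right) \left(-365\right) = \left(\frac{1679}{1320} + \frac{377}{8}\right) \left(-365\right) = \frac{15971}{330} \left(-365\right) = - \frac{1165883}{66}$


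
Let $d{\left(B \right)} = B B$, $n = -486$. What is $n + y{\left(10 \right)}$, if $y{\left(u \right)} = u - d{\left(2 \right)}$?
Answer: $-480$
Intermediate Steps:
$d{\left(B \right)} = B^{2}$
$y{\left(u \right)} = -4 + u$ ($y{\left(u \right)} = u - 2^{2} = u - 4 = -4 + u$)
$n + y{\left(10 \right)} = -486 + \left(-4 + 10\right) = -486 + 6 = -480$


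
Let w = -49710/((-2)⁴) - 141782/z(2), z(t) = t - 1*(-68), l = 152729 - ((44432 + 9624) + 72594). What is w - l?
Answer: -8739173/280 ≈ -31211.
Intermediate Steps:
l = 26079 (l = 152729 - (54056 + 72594) = 152729 - 1*126650 = 152729 - 126650 = 26079)
z(t) = 68 + t (z(t) = t + 68 = 68 + t)
w = -1437053/280 (w = -49710/((-2)⁴) - 141782/(68 + 2) = -49710/16 - 141782/70 = -49710*1/16 - 141782*1/70 = -24855/8 - 70891/35 = -1437053/280 ≈ -5132.3)
w - l = -1437053/280 - 1*26079 = -1437053/280 - 26079 = -8739173/280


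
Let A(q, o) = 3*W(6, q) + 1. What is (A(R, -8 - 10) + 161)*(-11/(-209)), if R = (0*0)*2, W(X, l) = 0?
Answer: 162/19 ≈ 8.5263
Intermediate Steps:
R = 0 (R = 0*2 = 0)
A(q, o) = 1 (A(q, o) = 3*0 + 1 = 0 + 1 = 1)
(A(R, -8 - 10) + 161)*(-11/(-209)) = (1 + 161)*(-11/(-209)) = 162*(-11*(-1/209)) = 162*(1/19) = 162/19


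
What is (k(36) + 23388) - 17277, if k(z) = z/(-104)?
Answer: 158877/26 ≈ 6110.7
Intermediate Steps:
k(z) = -z/104 (k(z) = z*(-1/104) = -z/104)
(k(36) + 23388) - 17277 = (-1/104*36 + 23388) - 17277 = (-9/26 + 23388) - 17277 = 608079/26 - 17277 = 158877/26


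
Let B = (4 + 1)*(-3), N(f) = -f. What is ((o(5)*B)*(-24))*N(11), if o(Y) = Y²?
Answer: -99000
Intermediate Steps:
B = -15 (B = 5*(-3) = -15)
((o(5)*B)*(-24))*N(11) = ((5²*(-15))*(-24))*(-1*11) = ((25*(-15))*(-24))*(-11) = -375*(-24)*(-11) = 9000*(-11) = -99000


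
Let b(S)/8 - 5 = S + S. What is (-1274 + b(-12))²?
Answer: 2033476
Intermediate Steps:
b(S) = 40 + 16*S (b(S) = 40 + 8*(S + S) = 40 + 8*(2*S) = 40 + 16*S)
(-1274 + b(-12))² = (-1274 + (40 + 16*(-12)))² = (-1274 + (40 - 192))² = (-1274 - 152)² = (-1426)² = 2033476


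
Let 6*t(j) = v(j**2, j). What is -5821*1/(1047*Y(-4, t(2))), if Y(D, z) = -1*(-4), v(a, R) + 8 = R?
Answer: -5821/4188 ≈ -1.3899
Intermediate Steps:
v(a, R) = -8 + R
t(j) = -4/3 + j/6 (t(j) = (-8 + j)/6 = -4/3 + j/6)
Y(D, z) = 4
-5821*1/(1047*Y(-4, t(2))) = -5821/(1047*4) = -5821/4188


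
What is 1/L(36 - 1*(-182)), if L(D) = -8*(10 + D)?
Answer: -1/1824 ≈ -0.00054825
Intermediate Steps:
L(D) = -80 - 8*D
1/L(36 - 1*(-182)) = 1/(-80 - 8*(36 - 1*(-182))) = 1/(-80 - 8*(36 + 182)) = 1/(-80 - 8*218) = 1/(-80 - 1744) = 1/(-1824) = -1/1824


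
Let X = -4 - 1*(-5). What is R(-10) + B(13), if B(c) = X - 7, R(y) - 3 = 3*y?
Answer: -33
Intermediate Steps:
X = 1 (X = -4 + 5 = 1)
R(y) = 3 + 3*y
B(c) = -6 (B(c) = 1 - 7 = -6)
R(-10) + B(13) = (3 + 3*(-10)) - 6 = (3 - 30) - 6 = -27 - 6 = -33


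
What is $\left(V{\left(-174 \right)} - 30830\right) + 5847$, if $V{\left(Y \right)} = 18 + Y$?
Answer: $-25139$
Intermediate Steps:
$\left(V{\left(-174 \right)} - 30830\right) + 5847 = \left(\left(18 - 174\right) - 30830\right) + 5847 = \left(-156 - 30830\right) + 5847 = -30986 + 5847 = -25139$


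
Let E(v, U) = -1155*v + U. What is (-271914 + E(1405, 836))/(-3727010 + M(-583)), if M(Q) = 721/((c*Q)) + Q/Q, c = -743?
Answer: 820358410157/1614424760800 ≈ 0.50814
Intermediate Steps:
E(v, U) = U - 1155*v
M(Q) = 1 - 721/(743*Q) (M(Q) = 721/((-743*Q)) + Q/Q = 721*(-1/(743*Q)) + 1 = -721/(743*Q) + 1 = 1 - 721/(743*Q))
(-271914 + E(1405, 836))/(-3727010 + M(-583)) = (-271914 + (836 - 1155*1405))/(-3727010 + (-721/743 - 583)/(-583)) = (-271914 + (836 - 1622775))/(-3727010 - 1/583*(-433890/743)) = (-271914 - 1621939)/(-3727010 + 433890/433169) = -1893853/(-1614424760800/433169) = -1893853*(-433169/1614424760800) = 820358410157/1614424760800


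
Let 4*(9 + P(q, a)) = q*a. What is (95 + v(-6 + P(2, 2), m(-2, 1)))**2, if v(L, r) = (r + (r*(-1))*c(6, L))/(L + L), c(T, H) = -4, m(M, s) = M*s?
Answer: 1782225/196 ≈ 9093.0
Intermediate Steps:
P(q, a) = -9 + a*q/4 (P(q, a) = -9 + (q*a)/4 = -9 + (a*q)/4 = -9 + a*q/4)
v(L, r) = 5*r/(2*L) (v(L, r) = (r + (r*(-1))*(-4))/(L + L) = (r - r*(-4))/((2*L)) = (r + 4*r)*(1/(2*L)) = (5*r)*(1/(2*L)) = 5*r/(2*L))
(95 + v(-6 + P(2, 2), m(-2, 1)))**2 = (95 + 5*(-2*1)/(2*(-6 + (-9 + (1/4)*2*2))))**2 = (95 + (5/2)*(-2)/(-6 + (-9 + 1)))**2 = (95 + (5/2)*(-2)/(-6 - 8))**2 = (95 + (5/2)*(-2)/(-14))**2 = (95 + (5/2)*(-2)*(-1/14))**2 = (95 + 5/14)**2 = (1335/14)**2 = 1782225/196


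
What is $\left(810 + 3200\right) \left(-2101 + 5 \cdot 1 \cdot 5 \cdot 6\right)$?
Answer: $-7823510$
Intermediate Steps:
$\left(810 + 3200\right) \left(-2101 + 5 \cdot 1 \cdot 5 \cdot 6\right) = 4010 \left(-2101 + 5 \cdot 5 \cdot 6\right) = 4010 \left(-2101 + 25 \cdot 6\right) = 4010 \left(-2101 + 150\right) = 4010 \left(-1951\right) = -7823510$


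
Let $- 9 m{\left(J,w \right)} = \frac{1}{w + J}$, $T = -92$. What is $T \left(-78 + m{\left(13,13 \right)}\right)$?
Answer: $\frac{839638}{117} \approx 7176.4$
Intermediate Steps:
$m{\left(J,w \right)} = - \frac{1}{9 \left(J + w\right)}$ ($m{\left(J,w \right)} = - \frac{1}{9 \left(w + J\right)} = - \frac{1}{9 \left(J + w\right)}$)
$T \left(-78 + m{\left(13,13 \right)}\right) = - 92 \left(-78 - \frac{1}{9 \cdot 13 + 9 \cdot 13}\right) = - 92 \left(-78 - \frac{1}{117 + 117}\right) = - 92 \left(-78 - \frac{1}{234}\right) = \left(-92\right) \left(- \frac{18253}{234}\right) = \frac{839638}{117}$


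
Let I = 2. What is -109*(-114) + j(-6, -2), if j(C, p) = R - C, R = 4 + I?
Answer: 12438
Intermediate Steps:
R = 6 (R = 4 + 2 = 6)
j(C, p) = 6 - C
-109*(-114) + j(-6, -2) = -109*(-114) + (6 - 1*(-6)) = 12426 + (6 + 6) = 12426 + 12 = 12438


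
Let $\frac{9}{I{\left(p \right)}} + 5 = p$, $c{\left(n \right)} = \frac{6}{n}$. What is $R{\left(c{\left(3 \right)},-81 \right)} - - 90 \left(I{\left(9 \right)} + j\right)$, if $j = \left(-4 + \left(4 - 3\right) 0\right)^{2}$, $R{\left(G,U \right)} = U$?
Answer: $\frac{3123}{2} \approx 1561.5$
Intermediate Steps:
$I{\left(p \right)} = \frac{9}{-5 + p}$
$j = 16$ ($j = \left(-4 + 1 \cdot 0\right)^{2} = \left(-4 + 0\right)^{2} = \left(-4\right)^{2} = 16$)
$R{\left(c{\left(3 \right)},-81 \right)} - - 90 \left(I{\left(9 \right)} + j\right) = -81 - - 90 \left(\frac{9}{-5 + 9} + 16\right) = -81 - - 90 \left(\frac{9}{4} + 16\right) = -81 - \left(-90\right) \frac{73}{4} = -81 - - \frac{3285}{2} = -81 + \frac{3285}{2} = \frac{3123}{2}$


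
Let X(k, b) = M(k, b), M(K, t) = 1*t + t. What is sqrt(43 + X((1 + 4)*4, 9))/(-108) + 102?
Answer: 102 - sqrt(61)/108 ≈ 101.93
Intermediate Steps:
M(K, t) = 2*t (M(K, t) = t + t = 2*t)
X(k, b) = 2*b
sqrt(43 + X((1 + 4)*4, 9))/(-108) + 102 = sqrt(43 + 2*9)/(-108) + 102 = sqrt(43 + 18)*(-1/108) + 102 = sqrt(61)*(-1/108) + 102 = -sqrt(61)/108 + 102 = 102 - sqrt(61)/108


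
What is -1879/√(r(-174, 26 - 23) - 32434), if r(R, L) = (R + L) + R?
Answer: 1879*I*√32779/32779 ≈ 10.378*I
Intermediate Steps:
r(R, L) = L + 2*R (r(R, L) = (L + R) + R = L + 2*R)
-1879/√(r(-174, 26 - 23) - 32434) = -1879/√(((26 - 23) + 2*(-174)) - 32434) = -1879/√((3 - 348) - 32434) = -1879/√(-345 - 32434) = -1879*(-I*√32779/32779) = -(-1879)*I*√32779/32779 = 1879*I*√32779/32779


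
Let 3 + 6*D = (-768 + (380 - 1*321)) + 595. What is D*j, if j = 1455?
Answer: -56745/2 ≈ -28373.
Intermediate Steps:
D = -39/2 (D = -½ + ((-768 + (380 - 1*321)) + 595)/6 = -½ + ((-768 + (380 - 321)) + 595)/6 = -½ + ((-768 + 59) + 595)/6 = -½ + (-709 + 595)/6 = -½ + (⅙)*(-114) = -½ - 19 = -39/2 ≈ -19.500)
D*j = -39/2*1455 = -56745/2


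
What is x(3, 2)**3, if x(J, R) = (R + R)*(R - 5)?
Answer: -1728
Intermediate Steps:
x(J, R) = 2*R*(-5 + R) (x(J, R) = (2*R)*(-5 + R) = 2*R*(-5 + R))
x(3, 2)**3 = (2*2*(-5 + 2))**3 = (2*2*(-3))**3 = (-12)**3 = -1728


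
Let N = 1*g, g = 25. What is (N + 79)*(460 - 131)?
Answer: 34216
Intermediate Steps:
N = 25 (N = 1*25 = 25)
(N + 79)*(460 - 131) = (25 + 79)*(460 - 131) = 104*329 = 34216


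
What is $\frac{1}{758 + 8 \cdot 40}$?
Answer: $\frac{1}{1078} \approx 0.00092764$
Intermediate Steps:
$\frac{1}{758 + 8 \cdot 40} = \frac{1}{758 + 320} = \frac{1}{1078}$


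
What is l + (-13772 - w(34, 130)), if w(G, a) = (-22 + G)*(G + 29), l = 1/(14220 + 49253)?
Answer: -922135743/63473 ≈ -14528.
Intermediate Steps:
l = 1/63473 ≈ 1.5755e-5
w(G, a) = (-22 + G)*(29 + G)
l + (-13772 - w(34, 130)) = 1/63473 + (-13772 - (-638 + 34² + 7*34)) = 1/63473 + (-13772 - (-638 + 1156 + 238)) = 1/63473 + (-13772 - 1*756) = 1/63473 + (-13772 - 756) = 1/63473 - 14528 = -922135743/63473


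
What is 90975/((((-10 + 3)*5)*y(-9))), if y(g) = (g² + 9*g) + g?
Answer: 6065/21 ≈ 288.81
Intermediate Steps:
y(g) = g² + 10*g
90975/((((-10 + 3)*5)*y(-9))) = 90975/((((-10 + 3)*5)*(-9*(10 - 9)))) = 90975/(((-7*5)*(-9*1))) = 90975/((-35*(-9))) = 90975/315 = 90975*(1/315) = 6065/21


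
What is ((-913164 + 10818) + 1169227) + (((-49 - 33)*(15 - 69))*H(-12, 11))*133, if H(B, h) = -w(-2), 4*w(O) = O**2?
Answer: -322043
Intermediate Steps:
w(O) = O**2/4
H(B, h) = -1 (H(B, h) = -(-2)**2/4 = -4/4 = -1*1 = -1)
((-913164 + 10818) + 1169227) + (((-49 - 33)*(15 - 69))*H(-12, 11))*133 = ((-913164 + 10818) + 1169227) + (((-49 - 33)*(15 - 69))*(-1))*133 = (-902346 + 1169227) + (-82*(-54)*(-1))*133 = 266881 + (4428*(-1))*133 = 266881 - 4428*133 = 266881 - 588924 = -322043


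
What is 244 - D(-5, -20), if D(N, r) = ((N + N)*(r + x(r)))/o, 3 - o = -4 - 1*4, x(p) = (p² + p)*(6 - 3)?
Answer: 13884/11 ≈ 1262.2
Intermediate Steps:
x(p) = 3*p + 3*p² (x(p) = (p + p²)*3 = 3*p + 3*p²)
o = 11 (o = 3 - (-4 - 1*4) = 3 - (-4 - 4) = 3 - 1*(-8) = 3 + 8 = 11)
D(N, r) = 2*N*(r + 3*r*(1 + r))/11 (D(N, r) = ((N + N)*(r + 3*r*(1 + r)))/11 = ((2*N)*(r + 3*r*(1 + r)))*(1/11) = (2*N*(r + 3*r*(1 + r)))*(1/11) = 2*N*(r + 3*r*(1 + r))/11)
244 - D(-5, -20) = 244 - 2*(-5)*(-20)*(4 + 3*(-20))/11 = 244 - 2*(-5)*(-20)*(4 - 60)/11 = 244 - 2*(-5)*(-20)*(-56)/11 = 244 - 1*(-11200/11) = 244 + 11200/11 = 13884/11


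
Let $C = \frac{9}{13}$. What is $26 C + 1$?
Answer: $19$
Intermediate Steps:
$C = \frac{9}{13}$ ($C = 9 \cdot \frac{1}{13} = \frac{9}{13} \approx 0.69231$)
$26 C + 1 = 26 \cdot \frac{9}{13} + 1 = 18 + 1 = 19$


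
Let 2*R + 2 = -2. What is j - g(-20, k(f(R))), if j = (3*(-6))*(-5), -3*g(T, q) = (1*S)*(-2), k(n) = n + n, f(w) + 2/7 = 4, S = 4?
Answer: 262/3 ≈ 87.333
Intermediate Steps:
R = -2 (R = -1 + (1/2)*(-2) = -1 - 1 = -2)
f(w) = 26/7 (f(w) = -2/7 + 4 = 26/7)
k(n) = 2*n
g(T, q) = 8/3 (g(T, q) = -1*4*(-2)/3 = -4*(-2)/3 = -1/3*(-8) = 8/3)
j = 90 (j = -18*(-5) = 90)
j - g(-20, k(f(R))) = 90 - 1*8/3 = 90 - 8/3 = 262/3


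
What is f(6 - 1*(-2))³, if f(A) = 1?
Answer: 1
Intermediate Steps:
f(6 - 1*(-2))³ = 1³ = 1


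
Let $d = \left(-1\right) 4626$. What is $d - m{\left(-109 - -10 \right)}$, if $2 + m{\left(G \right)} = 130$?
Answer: $-4754$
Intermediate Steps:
$m{\left(G \right)} = 128$ ($m{\left(G \right)} = -2 + 130 = 128$)
$d = -4626$
$d - m{\left(-109 - -10 \right)} = -4626 - 128 = -4754$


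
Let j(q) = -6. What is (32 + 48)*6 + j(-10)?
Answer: 474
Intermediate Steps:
(32 + 48)*6 + j(-10) = (32 + 48)*6 - 6 = 80*6 - 6 = 480 - 6 = 474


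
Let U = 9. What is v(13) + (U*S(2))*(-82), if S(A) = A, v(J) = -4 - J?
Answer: -1493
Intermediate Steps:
v(13) + (U*S(2))*(-82) = (-4 - 1*13) + (9*2)*(-82) = (-4 - 13) + 18*(-82) = -17 - 1476 = -1493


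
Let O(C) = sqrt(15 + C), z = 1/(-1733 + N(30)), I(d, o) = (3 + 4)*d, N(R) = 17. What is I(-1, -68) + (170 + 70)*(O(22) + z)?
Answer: -1021/143 + 240*sqrt(37) ≈ 1452.7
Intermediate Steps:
I(d, o) = 7*d
z = -1/1716 (z = 1/(-1733 + 17) = 1/(-1716) = -1/1716 ≈ -0.00058275)
I(-1, -68) + (170 + 70)*(O(22) + z) = 7*(-1) + (170 + 70)*(sqrt(15 + 22) - 1/1716) = -7 + 240*(sqrt(37) - 1/1716) = -7 + 240*(-1/1716 + sqrt(37)) = -7 + (-20/143 + 240*sqrt(37)) = -1021/143 + 240*sqrt(37)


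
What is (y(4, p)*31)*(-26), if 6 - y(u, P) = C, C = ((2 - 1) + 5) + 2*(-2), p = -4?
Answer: -3224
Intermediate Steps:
C = 2 (C = (1 + 5) - 4 = 6 - 4 = 2)
y(u, P) = 4 (y(u, P) = 6 - 1*2 = 6 - 2 = 4)
(y(4, p)*31)*(-26) = (4*31)*(-26) = 124*(-26) = -3224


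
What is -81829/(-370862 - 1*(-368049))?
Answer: 81829/2813 ≈ 29.090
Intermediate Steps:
-81829/(-370862 - 1*(-368049)) = -81829/(-370862 + 368049) = -81829/(-2813) = -81829*(-1/2813) = 81829/2813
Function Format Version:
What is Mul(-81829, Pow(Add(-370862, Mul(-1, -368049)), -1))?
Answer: Rational(81829, 2813) ≈ 29.090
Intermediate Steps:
Mul(-81829, Pow(Add(-370862, Mul(-1, -368049)), -1)) = Mul(-81829, Pow(Add(-370862, 368049), -1)) = Mul(-81829, Pow(-2813, -1)) = Mul(-81829, Rational(-1, 2813)) = Rational(81829, 2813)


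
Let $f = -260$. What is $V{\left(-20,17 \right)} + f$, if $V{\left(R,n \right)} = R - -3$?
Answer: $-277$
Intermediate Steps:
$V{\left(R,n \right)} = 3 + R$ ($V{\left(R,n \right)} = R + 3 = 3 + R$)
$V{\left(-20,17 \right)} + f = \left(3 - 20\right) - 260 = -17 - 260 = -277$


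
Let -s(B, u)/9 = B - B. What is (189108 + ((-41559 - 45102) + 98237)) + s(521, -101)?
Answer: 200684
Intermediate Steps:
s(B, u) = 0 (s(B, u) = -9*(B - B) = -9*0 = 0)
(189108 + ((-41559 - 45102) + 98237)) + s(521, -101) = (189108 + ((-41559 - 45102) + 98237)) + 0 = (189108 + (-86661 + 98237)) + 0 = (189108 + 11576) + 0 = 200684 + 0 = 200684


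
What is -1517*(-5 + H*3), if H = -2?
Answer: 16687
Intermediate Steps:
-1517*(-5 + H*3) = -1517*(-5 - 2*3) = -1517*(-5 - 6) = -1517*(-11) = 16687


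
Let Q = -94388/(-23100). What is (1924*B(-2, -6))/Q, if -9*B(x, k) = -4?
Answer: 2116400/10113 ≈ 209.28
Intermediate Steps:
B(x, k) = 4/9 (B(x, k) = -⅑*(-4) = 4/9)
Q = 3371/825 (Q = -94388*(-1/23100) = 3371/825 ≈ 4.0861)
(1924*B(-2, -6))/Q = (1924*(4/9))/(3371/825) = (7696/9)*(825/3371) = 2116400/10113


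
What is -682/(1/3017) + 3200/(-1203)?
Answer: -2475288782/1203 ≈ -2.0576e+6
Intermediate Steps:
-682/(1/3017) + 3200/(-1203) = -682/1/3017 + 3200*(-1/1203) = -682*3017 - 3200/1203 = -2057594 - 3200/1203 = -2475288782/1203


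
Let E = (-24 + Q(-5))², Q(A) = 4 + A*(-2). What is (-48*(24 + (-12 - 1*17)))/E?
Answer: 12/5 ≈ 2.4000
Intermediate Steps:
Q(A) = 4 - 2*A
E = 100 (E = (-24 + (4 - 2*(-5)))² = (-24 + (4 + 10))² = (-24 + 14)² = (-10)² = 100)
(-48*(24 + (-12 - 1*17)))/E = -48*(24 + (-12 - 1*17))/100 = -48*(24 + (-12 - 17))*(1/100) = -48*(24 - 29)*(1/100) = -48*(-5)*(1/100) = 240*(1/100) = 12/5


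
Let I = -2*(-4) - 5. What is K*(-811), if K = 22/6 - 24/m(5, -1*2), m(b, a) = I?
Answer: 10543/3 ≈ 3514.3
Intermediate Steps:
I = 3 (I = 8 - 5 = 3)
m(b, a) = 3
K = -13/3 (K = 22/6 - 24/3 = 22*(⅙) - 24*⅓ = 11/3 - 8 = -13/3 ≈ -4.3333)
K*(-811) = -13/3*(-811) = 10543/3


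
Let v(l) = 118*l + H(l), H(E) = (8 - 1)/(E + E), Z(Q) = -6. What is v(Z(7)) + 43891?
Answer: 518189/12 ≈ 43182.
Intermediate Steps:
H(E) = 7/(2*E) (H(E) = 7/((2*E)) = 7*(1/(2*E)) = 7/(2*E))
v(l) = 118*l + 7/(2*l)
v(Z(7)) + 43891 = (118*(-6) + (7/2)/(-6)) + 43891 = (-708 + (7/2)*(-⅙)) + 43891 = (-708 - 7/12) + 43891 = -8503/12 + 43891 = 518189/12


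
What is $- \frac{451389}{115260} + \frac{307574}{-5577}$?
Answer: $- \frac{12656125231}{214268340} \approx -59.067$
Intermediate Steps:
$- \frac{451389}{115260} + \frac{307574}{-5577} = \left(-451389\right) \frac{1}{115260} + 307574 \left(- \frac{1}{5577}\right) = - \frac{150463}{38420} - \frac{307574}{5577} = - \frac{12656125231}{214268340}$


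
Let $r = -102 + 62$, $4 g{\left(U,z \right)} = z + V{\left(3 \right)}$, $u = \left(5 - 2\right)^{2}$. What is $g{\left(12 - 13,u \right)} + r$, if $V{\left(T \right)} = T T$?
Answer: $- \frac{71}{2} \approx -35.5$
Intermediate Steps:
$V{\left(T \right)} = T^{2}$
$u = 9$ ($u = 3^{2} = 9$)
$g{\left(U,z \right)} = \frac{9}{4} + \frac{z}{4}$ ($g{\left(U,z \right)} = \frac{z + 3^{2}}{4} = \frac{z + 9}{4} = \frac{9 + z}{4} = \frac{9}{4} + \frac{z}{4}$)
$r = -40$
$g{\left(12 - 13,u \right)} + r = \left(\frac{9}{4} + \frac{1}{4} \cdot 9\right) - 40 = \left(\frac{9}{4} + \frac{9}{4}\right) - 40 = \frac{9}{2} - 40 = - \frac{71}{2}$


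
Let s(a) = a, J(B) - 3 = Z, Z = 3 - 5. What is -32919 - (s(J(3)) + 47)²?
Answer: -35223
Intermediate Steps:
Z = -2
J(B) = 1 (J(B) = 3 - 2 = 1)
-32919 - (s(J(3)) + 47)² = -32919 - (1 + 47)² = -32919 - 1*48² = -32919 - 1*2304 = -32919 - 2304 = -35223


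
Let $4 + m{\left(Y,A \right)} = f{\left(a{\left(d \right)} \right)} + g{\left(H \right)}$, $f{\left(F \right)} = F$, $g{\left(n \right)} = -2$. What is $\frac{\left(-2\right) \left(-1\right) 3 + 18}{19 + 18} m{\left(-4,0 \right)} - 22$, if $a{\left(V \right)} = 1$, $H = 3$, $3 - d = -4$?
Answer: $- \frac{934}{37} \approx -25.243$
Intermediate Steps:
$d = 7$ ($d = 3 - -4 = 3 + 4 = 7$)
$m{\left(Y,A \right)} = -5$ ($m{\left(Y,A \right)} = -4 + \left(1 - 2\right) = -4 - 1 = -5$)
$\frac{\left(-2\right) \left(-1\right) 3 + 18}{19 + 18} m{\left(-4,0 \right)} - 22 = \frac{\left(-2\right) \left(-1\right) 3 + 18}{19 + 18} \left(-5\right) - 22 = \frac{2 \cdot 3 + 18}{37} \left(-5\right) - 22 = \left(6 + 18\right) \frac{1}{37} \left(-5\right) - 22 = 24 \cdot \frac{1}{37} \left(-5\right) - 22 = \frac{24}{37} \left(-5\right) - 22 = - \frac{120}{37} - 22 = - \frac{934}{37}$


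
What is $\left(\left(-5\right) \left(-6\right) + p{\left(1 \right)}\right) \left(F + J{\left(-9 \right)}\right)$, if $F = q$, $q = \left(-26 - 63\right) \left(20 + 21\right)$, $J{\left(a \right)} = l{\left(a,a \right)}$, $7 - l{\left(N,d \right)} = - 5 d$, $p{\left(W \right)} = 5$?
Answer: $-129045$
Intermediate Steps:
$l{\left(N,d \right)} = 7 + 5 d$ ($l{\left(N,d \right)} = 7 - - 5 d = 7 + 5 d$)
$J{\left(a \right)} = 7 + 5 a$
$q = -3649$ ($q = \left(-89\right) 41 = -3649$)
$F = -3649$
$\left(\left(-5\right) \left(-6\right) + p{\left(1 \right)}\right) \left(F + J{\left(-9 \right)}\right) = \left(\left(-5\right) \left(-6\right) + 5\right) \left(-3649 + \left(7 + 5 \left(-9\right)\right)\right) = \left(30 + 5\right) \left(-3649 + \left(7 - 45\right)\right) = 35 \left(-3649 - 38\right) = 35 \left(-3687\right) = -129045$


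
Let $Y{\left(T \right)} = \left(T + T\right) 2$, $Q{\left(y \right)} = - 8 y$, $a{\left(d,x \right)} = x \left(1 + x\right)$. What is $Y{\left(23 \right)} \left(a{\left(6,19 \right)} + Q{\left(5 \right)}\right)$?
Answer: $31280$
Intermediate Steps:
$Y{\left(T \right)} = 4 T$ ($Y{\left(T \right)} = 2 T 2 = 4 T$)
$Y{\left(23 \right)} \left(a{\left(6,19 \right)} + Q{\left(5 \right)}\right) = 4 \cdot 23 \left(19 \left(1 + 19\right) - 40\right) = 92 \left(19 \cdot 20 - 40\right) = 92 \left(380 - 40\right) = 92 \cdot 340 = 31280$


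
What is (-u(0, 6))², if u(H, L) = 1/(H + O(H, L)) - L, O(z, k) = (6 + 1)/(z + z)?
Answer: nan ≈ nan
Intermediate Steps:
O(z, k) = 7/(2*z) (O(z, k) = 7/((2*z)) = 7*(1/(2*z)) = 7/(2*z))
u(H, L) = 1/(H + 7/(2*H)) - L
(-u(0, 6))² = (-(-7*6 - 2*0*(-1 + 0*6))/(7 + 2*0²))² = (-(-42 - 2*0*(-1 + 0))/(7 + 2*0))² = (-(-42 - 2*0*(-1))/(7 + 0))² = (-(-42 + 0)/7)² = (-(-42)/7)² = (-1*(-6))² = 6² = 36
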